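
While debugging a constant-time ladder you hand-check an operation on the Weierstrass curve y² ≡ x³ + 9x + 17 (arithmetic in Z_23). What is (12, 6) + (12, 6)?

tangent at (12, 6): λ = (3·12² + 9)/(2·6) ≡ 4/12. 12⁻¹ ≡ 2 (mod 23), so λ ≡ 4·2 ≡ 8.
  x = λ² - 12 - 12 = 64 - 24 ≡ 17; y = λ·(12 - 17) - 6 ≡ 0. → (17, 0)

(17, 0)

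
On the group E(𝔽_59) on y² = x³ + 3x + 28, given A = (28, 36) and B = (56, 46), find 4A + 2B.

(39, 13)

First 4A:
Double-and-add on 4 = (100)₂. Start with A = (28, 36) for the leading 1-bit.
double: tangent at (28, 36): λ = (3·28² + 3)/(2·36) ≡ 54/13. 13⁻¹ ≡ 50 (mod 59), so λ ≡ 54·50 ≡ 45.
  x = λ² - 28 - 28 = 2025 - 56 ≡ 22; y = λ·(28 - 22) - 36 ≡ 57. → (22, 57)
double: tangent at (22, 57): λ = (3·22² + 3)/(2·57) ≡ 39/55. 55⁻¹ ≡ 44 (mod 59) since 55·44 = 2420 ≡ 1, so λ ≡ 39·44 ≡ 5.
  x = λ² - 22 - 22 = 25 - 44 ≡ 40; y = λ·(22 - 40) - 57 ≡ 30. → (40, 30)
4A = (40, 30).
Next 2B:
Repeated addition: build up to 2B.
2B: tangent at (56, 46): λ = (3·56² + 3)/(2·46) ≡ 30/33. 33⁻¹ ≡ 34 (mod 59), so λ ≡ 30·34 ≡ 17.
  x = λ² - 56 - 56 = 289 - 112 ≡ 0; y = λ·(56 - 0) - 46 ≡ 21. → (0, 21)
2B = (0, 21).
Finally 4A + 2B:
(40, 30) + (0, 21). λ = (21 - 30)/(0 - 40) ≡ 50/19 mod 59. 19⁻¹ ≡ 28 (mod 59) since 19·28 = 532 ≡ 1, so λ ≡ 43.
  x = λ² - 40 - 0 = 1849 - 40 ≡ 39; y = λ·(40 - 39) - 30 ≡ 13. → (39, 13)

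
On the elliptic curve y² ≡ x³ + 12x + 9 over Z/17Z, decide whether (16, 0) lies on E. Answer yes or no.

no

y² = 0² ≡ 0; x³ + 12x + 9 = 4297 ≡ 13 (mod 17). 0 ≠ 13.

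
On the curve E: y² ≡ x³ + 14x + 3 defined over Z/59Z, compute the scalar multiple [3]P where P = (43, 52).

(13, 9)

Repeated addition: build up to 3P.
2P: tangent at (43, 52): λ = (3·43² + 14)/(2·52) ≡ 15/45. 45⁻¹ ≡ 21 (mod 59), so λ ≡ 15·21 ≡ 20.
  x = λ² - 43 - 43 = 400 - 86 ≡ 19; y = λ·(43 - 19) - 52 ≡ 15. → (19, 15)
3P: (19, 15) + (43, 52). λ = (52 - 15)/(43 - 19) ≡ 37/24 mod 59. 24⁻¹ ≡ 32 (mod 59) since 24·32 = 768 ≡ 1, so λ ≡ 4.
  x = λ² - 19 - 43 = 16 - 62 ≡ 13; y = λ·(19 - 13) - 15 ≡ 9. → (13, 9)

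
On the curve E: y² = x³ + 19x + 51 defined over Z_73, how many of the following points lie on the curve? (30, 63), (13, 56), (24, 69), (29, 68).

(30, 63): 63² ≡ 27, rhs ≡ 27 → on.
(13, 56): 56² ≡ 70, rhs ≡ 13 → off.
(24, 69): 69² ≡ 16, rhs ≡ 23 → off.
(29, 68): 68² ≡ 25, rhs ≡ 25 → on.

2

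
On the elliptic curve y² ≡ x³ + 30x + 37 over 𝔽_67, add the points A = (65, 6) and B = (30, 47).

(64, 56)

(65, 6) + (30, 47). λ = (47 - 6)/(30 - 65) ≡ 41/32 mod 67. 32⁻¹ ≡ 44 (mod 67) since 32·44 = 1408 ≡ 1, so λ ≡ 62.
  x = λ² - 65 - 30 = 3844 - 95 ≡ 64; y = λ·(65 - 64) - 6 ≡ 56. → (64, 56)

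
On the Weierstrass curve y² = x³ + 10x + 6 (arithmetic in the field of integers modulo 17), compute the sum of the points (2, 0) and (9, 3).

(2, 0) + (9, 3). λ = (3 - 0)/(9 - 2) ≡ 3/7 mod 17. 7⁻¹ ≡ 5 (mod 17), so λ ≡ 15.
  x = λ² - 2 - 9 = 225 - 11 ≡ 10; y = λ·(2 - 10) - 0 ≡ 16. → (10, 16)

(10, 16)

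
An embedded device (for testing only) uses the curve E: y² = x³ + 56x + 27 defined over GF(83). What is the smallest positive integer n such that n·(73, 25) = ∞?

5

2P: tangent at (73, 25): λ = (3·73² + 56)/(2·25) ≡ 24/50. 50⁻¹ ≡ 5 (mod 83), so λ ≡ 24·5 ≡ 37.
  x = λ² - 73 - 73 = 1369 - 146 ≡ 61; y = λ·(73 - 61) - 25 ≡ 4. → (61, 4)
3P: (61, 4) + (73, 25). λ = (25 - 4)/(73 - 61) ≡ 21/12 mod 83. 12⁻¹ ≡ 7 (mod 83), so λ ≡ 64.
  x = λ² - 61 - 73 = 4096 - 134 ≡ 61; y = λ·(61 - 61) - 4 ≡ 79. → (61, 79)
4P: (61, 79) + (73, 25). λ = (25 - 79)/(73 - 61) ≡ 29/12 mod 83. 12⁻¹ ≡ 7 (mod 83) since 12·7 = 84 ≡ 1, so λ ≡ 37.
  x = λ² - 61 - 73 = 1369 - 134 ≡ 73; y = λ·(61 - 73) - 79 ≡ 58. → (73, 58)
5P: (73, 58) + (73, 25): same x and y₁ ≡ -y₂, so the sum is ∞.
5P = ∞, so the order is 5.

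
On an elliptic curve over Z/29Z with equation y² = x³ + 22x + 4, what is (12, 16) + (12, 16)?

(0, 2)

tangent at (12, 16): λ = (3·12² + 22)/(2·16) ≡ 19/3. 3⁻¹ ≡ 10 (mod 29), so λ ≡ 19·10 ≡ 16.
  x = λ² - 12 - 12 = 256 - 24 ≡ 0; y = λ·(12 - 0) - 16 ≡ 2. → (0, 2)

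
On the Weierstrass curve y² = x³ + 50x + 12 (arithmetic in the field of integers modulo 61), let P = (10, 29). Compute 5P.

Repeated addition: build up to 5P.
2P: tangent at (10, 29): λ = (3·10² + 50)/(2·29) ≡ 45/58. 58⁻¹ ≡ 20 (mod 61) since 58·20 = 1160 ≡ 1, so λ ≡ 45·20 ≡ 46.
  x = λ² - 10 - 10 = 2116 - 20 ≡ 22; y = λ·(10 - 22) - 29 ≡ 29. → (22, 29)
3P: (22, 29) + (10, 29). λ = (29 - 29)/(10 - 22) ≡ 0/49 mod 61. 49⁻¹ ≡ 5 (mod 61), so λ ≡ 0.
  x = λ² - 22 - 10 = 0 - 32 ≡ 29; y = λ·(22 - 29) - 29 ≡ 32. → (29, 32)
4P: (29, 32) + (10, 29). λ = (29 - 32)/(10 - 29) ≡ 58/42 mod 61. 42⁻¹ ≡ 16 (mod 61) since 42·16 = 672 ≡ 1, so λ ≡ 13.
  x = λ² - 29 - 10 = 169 - 39 ≡ 8; y = λ·(29 - 8) - 32 ≡ 58. → (8, 58)
5P: (8, 58) + (10, 29). λ = (29 - 58)/(10 - 8) ≡ 32/2 mod 61. 2⁻¹ ≡ 31 (mod 61) since 2·31 = 62 ≡ 1, so λ ≡ 16.
  x = λ² - 8 - 10 = 256 - 18 ≡ 55; y = λ·(8 - 55) - 58 ≡ 44. → (55, 44)

(55, 44)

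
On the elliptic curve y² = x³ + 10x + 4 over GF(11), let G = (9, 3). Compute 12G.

Repeated addition: build up to 12G.
2G: tangent at (9, 3): λ = (3·9² + 10)/(2·3) ≡ 0/6. 6⁻¹ ≡ 2 (mod 11) since 6·2 = 12 ≡ 1, so λ ≡ 0·2 ≡ 0.
  x = λ² - 9 - 9 = 0 - 18 ≡ 4; y = λ·(9 - 4) - 3 ≡ 8. → (4, 8)
3G: (4, 8) + (9, 3). λ = (3 - 8)/(9 - 4) ≡ 6/5 mod 11. 5⁻¹ ≡ 9 (mod 11), so λ ≡ 10.
  x = λ² - 4 - 9 = 100 - 13 ≡ 10; y = λ·(4 - 10) - 8 ≡ 9. → (10, 9)
4G: (10, 9) + (9, 3). λ = (3 - 9)/(9 - 10) ≡ 5/10 mod 11. 10⁻¹ ≡ 10 (mod 11), so λ ≡ 6.
  x = λ² - 10 - 9 = 36 - 19 ≡ 6; y = λ·(10 - 6) - 9 ≡ 4. → (6, 4)
5G: (6, 4) + (9, 3). λ = (3 - 4)/(9 - 6) ≡ 10/3 mod 11. 3⁻¹ ≡ 4 (mod 11), so λ ≡ 7.
  x = λ² - 6 - 9 = 49 - 15 ≡ 1; y = λ·(6 - 1) - 4 ≡ 9. → (1, 9)
6G: (1, 9) + (9, 3). λ = (3 - 9)/(9 - 1) ≡ 5/8 mod 11. 8⁻¹ ≡ 7 (mod 11), so λ ≡ 2.
  x = λ² - 1 - 9 = 4 - 10 ≡ 5; y = λ·(1 - 5) - 9 ≡ 5. → (5, 5)
7G: (5, 5) + (9, 3). λ = (3 - 5)/(9 - 5) ≡ 9/4 mod 11. 4⁻¹ ≡ 3 (mod 11) since 4·3 = 12 ≡ 1, so λ ≡ 5.
  x = λ² - 5 - 9 = 25 - 14 ≡ 0; y = λ·(5 - 0) - 5 ≡ 9. → (0, 9)
8G: (0, 9) + (9, 3). λ = (3 - 9)/(9 - 0) ≡ 5/9 mod 11. 9⁻¹ ≡ 5 (mod 11) since 9·5 = 45 ≡ 1, so λ ≡ 3.
  x = λ² - 0 - 9 = 9 - 9 ≡ 0; y = λ·(0 - 0) - 9 ≡ 2. → (0, 2)
9G: (0, 2) + (9, 3). λ = (3 - 2)/(9 - 0) ≡ 1/9 mod 11. 9⁻¹ ≡ 5 (mod 11) since 9·5 = 45 ≡ 1, so λ ≡ 5.
  x = λ² - 0 - 9 = 25 - 9 ≡ 5; y = λ·(0 - 5) - 2 ≡ 6. → (5, 6)
10G: (5, 6) + (9, 3). λ = (3 - 6)/(9 - 5) ≡ 8/4 mod 11. 4⁻¹ ≡ 3 (mod 11) since 4·3 = 12 ≡ 1, so λ ≡ 2.
  x = λ² - 5 - 9 = 4 - 14 ≡ 1; y = λ·(5 - 1) - 6 ≡ 2. → (1, 2)
11G: (1, 2) + (9, 3). λ = (3 - 2)/(9 - 1) ≡ 1/8 mod 11. 8⁻¹ ≡ 7 (mod 11), so λ ≡ 7.
  x = λ² - 1 - 9 = 49 - 10 ≡ 6; y = λ·(1 - 6) - 2 ≡ 7. → (6, 7)
12G: (6, 7) + (9, 3). λ = (3 - 7)/(9 - 6) ≡ 7/3 mod 11. 3⁻¹ ≡ 4 (mod 11) since 3·4 = 12 ≡ 1, so λ ≡ 6.
  x = λ² - 6 - 9 = 36 - 15 ≡ 10; y = λ·(6 - 10) - 7 ≡ 2. → (10, 2)

(10, 2)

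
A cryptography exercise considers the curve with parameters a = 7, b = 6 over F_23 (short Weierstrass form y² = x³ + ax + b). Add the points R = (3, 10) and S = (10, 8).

(3, 10) + (10, 8). λ = (8 - 10)/(10 - 3) ≡ 21/7 mod 23. 7⁻¹ ≡ 10 (mod 23), so λ ≡ 3.
  x = λ² - 3 - 10 = 9 - 13 ≡ 19; y = λ·(3 - 19) - 10 ≡ 11. → (19, 11)

(19, 11)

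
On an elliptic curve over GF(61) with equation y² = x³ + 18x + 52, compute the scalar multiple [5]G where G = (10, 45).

(24, 41)

Double-and-add on 5 = (101)₂. Start with G = (10, 45) for the leading 1-bit.
double: tangent at (10, 45): λ = (3·10² + 18)/(2·45) ≡ 13/29. 29⁻¹ ≡ 40 (mod 61) since 29·40 = 1160 ≡ 1, so λ ≡ 13·40 ≡ 32.
  x = λ² - 10 - 10 = 1024 - 20 ≡ 28; y = λ·(10 - 28) - 45 ≡ 50. → (28, 50)
double: tangent at (28, 50): λ = (3·28² + 18)/(2·50) ≡ 52/39. 39⁻¹ ≡ 36 (mod 61), so λ ≡ 52·36 ≡ 42.
  x = λ² - 28 - 28 = 1764 - 56 ≡ 0; y = λ·(28 - 0) - 50 ≡ 28. → (0, 28)
add G: (0, 28) + (10, 45). λ = (45 - 28)/(10 - 0) ≡ 17/10 mod 61. 10⁻¹ ≡ 55 (mod 61), so λ ≡ 20.
  x = λ² - 0 - 10 = 400 - 10 ≡ 24; y = λ·(0 - 24) - 28 ≡ 41. → (24, 41)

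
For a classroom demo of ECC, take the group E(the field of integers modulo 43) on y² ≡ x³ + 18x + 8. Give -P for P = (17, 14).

(17, 29)

-(17, 14) = (17, -14 mod 43) = (17, 29).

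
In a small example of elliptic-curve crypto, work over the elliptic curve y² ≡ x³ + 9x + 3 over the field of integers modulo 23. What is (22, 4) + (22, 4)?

tangent at (22, 4): λ = (3·22² + 9)/(2·4) ≡ 12/8. 8⁻¹ ≡ 3 (mod 23), so λ ≡ 12·3 ≡ 13.
  x = λ² - 22 - 22 = 169 - 44 ≡ 10; y = λ·(22 - 10) - 4 ≡ 14. → (10, 14)

(10, 14)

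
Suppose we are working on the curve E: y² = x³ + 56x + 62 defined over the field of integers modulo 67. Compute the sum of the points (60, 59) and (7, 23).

(49, 18)

(60, 59) + (7, 23). λ = (23 - 59)/(7 - 60) ≡ 31/14 mod 67. 14⁻¹ ≡ 24 (mod 67), so λ ≡ 7.
  x = λ² - 60 - 7 = 49 - 67 ≡ 49; y = λ·(60 - 49) - 59 ≡ 18. → (49, 18)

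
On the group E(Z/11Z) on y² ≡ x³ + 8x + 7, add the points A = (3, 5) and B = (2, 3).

(10, 3)

(3, 5) + (2, 3). λ = (3 - 5)/(2 - 3) ≡ 9/10 mod 11. 10⁻¹ ≡ 10 (mod 11) since 10·10 = 100 ≡ 1, so λ ≡ 2.
  x = λ² - 3 - 2 = 4 - 5 ≡ 10; y = λ·(3 - 10) - 5 ≡ 3. → (10, 3)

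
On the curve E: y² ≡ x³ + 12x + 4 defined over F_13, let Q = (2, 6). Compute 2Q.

tangent at (2, 6): λ = (3·2² + 12)/(2·6) ≡ 11/12. 12⁻¹ ≡ 12 (mod 13), so λ ≡ 11·12 ≡ 2.
  x = λ² - 2 - 2 = 4 - 4 ≡ 0; y = λ·(2 - 0) - 6 ≡ 11. → (0, 11)

(0, 11)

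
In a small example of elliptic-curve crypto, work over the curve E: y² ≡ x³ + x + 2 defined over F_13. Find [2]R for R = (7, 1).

tangent at (7, 1): λ = (3·7² + 1)/(2·1) ≡ 5/2. 2⁻¹ ≡ 7 (mod 13), so λ ≡ 5·7 ≡ 9.
  x = λ² - 7 - 7 = 81 - 14 ≡ 2; y = λ·(7 - 2) - 1 ≡ 5. → (2, 5)

(2, 5)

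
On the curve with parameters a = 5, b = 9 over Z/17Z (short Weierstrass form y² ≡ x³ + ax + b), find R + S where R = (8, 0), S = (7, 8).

(15, 5)

(8, 0) + (7, 8). λ = (8 - 0)/(7 - 8) ≡ 8/16 mod 17. 16⁻¹ ≡ 16 (mod 17), so λ ≡ 9.
  x = λ² - 8 - 7 = 81 - 15 ≡ 15; y = λ·(8 - 15) - 0 ≡ 5. → (15, 5)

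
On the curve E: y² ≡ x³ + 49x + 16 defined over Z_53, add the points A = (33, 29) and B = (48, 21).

(33, 29) + (48, 21). λ = (21 - 29)/(48 - 33) ≡ 45/15 mod 53. 15⁻¹ ≡ 46 (mod 53), so λ ≡ 3.
  x = λ² - 33 - 48 = 9 - 81 ≡ 34; y = λ·(33 - 34) - 29 ≡ 21. → (34, 21)

(34, 21)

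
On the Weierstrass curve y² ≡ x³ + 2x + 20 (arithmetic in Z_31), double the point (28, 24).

(25, 3)

tangent at (28, 24): λ = (3·28² + 2)/(2·24) ≡ 29/17. 17⁻¹ ≡ 11 (mod 31), so λ ≡ 29·11 ≡ 9.
  x = λ² - 28 - 28 = 81 - 56 ≡ 25; y = λ·(28 - 25) - 24 ≡ 3. → (25, 3)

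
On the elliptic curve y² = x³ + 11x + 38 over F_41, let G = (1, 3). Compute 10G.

Double-and-add on 10 = (1010)₂. Start with G = (1, 3) for the leading 1-bit.
double: tangent at (1, 3): λ = (3·1² + 11)/(2·3) ≡ 14/6. 6⁻¹ ≡ 7 (mod 41), so λ ≡ 14·7 ≡ 16.
  x = λ² - 1 - 1 = 256 - 2 ≡ 8; y = λ·(1 - 8) - 3 ≡ 8. → (8, 8)
double: tangent at (8, 8): λ = (3·8² + 11)/(2·8) ≡ 39/16. 16⁻¹ ≡ 18 (mod 41) since 16·18 = 288 ≡ 1, so λ ≡ 39·18 ≡ 5.
  x = λ² - 8 - 8 = 25 - 16 ≡ 9; y = λ·(8 - 9) - 8 ≡ 28. → (9, 28)
add G: (9, 28) + (1, 3). λ = (3 - 28)/(1 - 9) ≡ 16/33 mod 41. 33⁻¹ ≡ 5 (mod 41), so λ ≡ 39.
  x = λ² - 9 - 1 = 1521 - 10 ≡ 35; y = λ·(9 - 35) - 28 ≡ 24. → (35, 24)
double: tangent at (35, 24): λ = (3·35² + 11)/(2·24) ≡ 37/7. 7⁻¹ ≡ 6 (mod 41), so λ ≡ 37·6 ≡ 17.
  x = λ² - 35 - 35 = 289 - 70 ≡ 14; y = λ·(35 - 14) - 24 ≡ 5. → (14, 5)

(14, 5)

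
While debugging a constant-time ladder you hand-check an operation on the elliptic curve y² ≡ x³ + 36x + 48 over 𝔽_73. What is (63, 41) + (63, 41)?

(43, 0)

tangent at (63, 41): λ = (3·63² + 36)/(2·41) ≡ 44/9. 9⁻¹ ≡ 65 (mod 73) since 9·65 = 585 ≡ 1, so λ ≡ 44·65 ≡ 13.
  x = λ² - 63 - 63 = 169 - 126 ≡ 43; y = λ·(63 - 43) - 41 ≡ 0. → (43, 0)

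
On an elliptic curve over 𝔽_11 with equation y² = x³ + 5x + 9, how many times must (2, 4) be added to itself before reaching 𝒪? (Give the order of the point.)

7

2P: tangent at (2, 4): λ = (3·2² + 5)/(2·4) ≡ 6/8. 8⁻¹ ≡ 7 (mod 11) since 8·7 = 56 ≡ 1, so λ ≡ 6·7 ≡ 9.
  x = λ² - 2 - 2 = 81 - 4 ≡ 0; y = λ·(2 - 0) - 4 ≡ 3. → (0, 3)
3P: (0, 3) + (2, 4). λ = (4 - 3)/(2 - 0) ≡ 1/2 mod 11. 2⁻¹ ≡ 6 (mod 11) since 2·6 = 12 ≡ 1, so λ ≡ 6.
  x = λ² - 0 - 2 = 36 - 2 ≡ 1; y = λ·(0 - 1) - 3 ≡ 2. → (1, 2)
4P: (1, 2) + (2, 4). λ = (4 - 2)/(2 - 1) ≡ 2/1 mod 11. 1⁻¹ ≡ 1 (mod 11), so λ ≡ 2.
  x = λ² - 1 - 2 = 4 - 3 ≡ 1; y = λ·(1 - 1) - 2 ≡ 9. → (1, 9)
5P: (1, 9) + (2, 4). λ = (4 - 9)/(2 - 1) ≡ 6/1 mod 11. 1⁻¹ ≡ 1 (mod 11) since 1·1 = 1 ≡ 1, so λ ≡ 6.
  x = λ² - 1 - 2 = 36 - 3 ≡ 0; y = λ·(1 - 0) - 9 ≡ 8. → (0, 8)
6P: (0, 8) + (2, 4). λ = (4 - 8)/(2 - 0) ≡ 7/2 mod 11. 2⁻¹ ≡ 6 (mod 11), so λ ≡ 9.
  x = λ² - 0 - 2 = 81 - 2 ≡ 2; y = λ·(0 - 2) - 8 ≡ 7. → (2, 7)
7P: (2, 7) + (2, 4): same x and y₁ ≡ -y₂, so the sum is 𝒪.
7P = 𝒪, so the order is 7.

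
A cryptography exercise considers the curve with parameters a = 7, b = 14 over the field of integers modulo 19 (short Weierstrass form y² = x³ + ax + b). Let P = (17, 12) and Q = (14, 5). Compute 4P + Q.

(17, 12)

First 4P:
Double-and-add on 4 = (100)₂. Start with P = (17, 12) for the leading 1-bit.
double: tangent at (17, 12): λ = (3·17² + 7)/(2·12) ≡ 0/5. 5⁻¹ ≡ 4 (mod 19), so λ ≡ 0·4 ≡ 0.
  x = λ² - 17 - 17 = 0 - 34 ≡ 4; y = λ·(17 - 4) - 12 ≡ 7. → (4, 7)
double: tangent at (4, 7): λ = (3·4² + 7)/(2·7) ≡ 17/14. 14⁻¹ ≡ 15 (mod 19), so λ ≡ 17·15 ≡ 8.
  x = λ² - 4 - 4 = 64 - 8 ≡ 18; y = λ·(4 - 18) - 7 ≡ 14. → (18, 14)
4P = (18, 14).
Finally 4P + Q:
(18, 14) + (14, 5). λ = (5 - 14)/(14 - 18) ≡ 10/15 mod 19. 15⁻¹ ≡ 14 (mod 19), so λ ≡ 7.
  x = λ² - 18 - 14 = 49 - 32 ≡ 17; y = λ·(18 - 17) - 14 ≡ 12. → (17, 12)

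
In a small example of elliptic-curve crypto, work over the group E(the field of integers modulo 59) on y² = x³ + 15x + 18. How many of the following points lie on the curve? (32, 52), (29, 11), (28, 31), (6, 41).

3

(32, 52): 52² ≡ 49, rhs ≡ 49 → on.
(29, 11): 11² ≡ 3, rhs ≡ 3 → on.
(28, 31): 31² ≡ 17, rhs ≡ 29 → off.
(6, 41): 41² ≡ 29, rhs ≡ 29 → on.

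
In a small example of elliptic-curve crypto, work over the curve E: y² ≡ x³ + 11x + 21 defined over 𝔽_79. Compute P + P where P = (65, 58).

(0, 10)

tangent at (65, 58): λ = (3·65² + 11)/(2·58) ≡ 46/37. 37⁻¹ ≡ 47 (mod 79), so λ ≡ 46·47 ≡ 29.
  x = λ² - 65 - 65 = 841 - 130 ≡ 0; y = λ·(65 - 0) - 58 ≡ 10. → (0, 10)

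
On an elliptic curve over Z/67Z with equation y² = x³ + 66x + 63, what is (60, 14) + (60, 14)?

(47, 49)

tangent at (60, 14): λ = (3·60² + 66)/(2·14) ≡ 12/28. 28⁻¹ ≡ 12 (mod 67), so λ ≡ 12·12 ≡ 10.
  x = λ² - 60 - 60 = 100 - 120 ≡ 47; y = λ·(60 - 47) - 14 ≡ 49. → (47, 49)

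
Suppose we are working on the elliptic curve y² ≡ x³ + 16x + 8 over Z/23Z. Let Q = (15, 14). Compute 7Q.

(20, 18)

Repeated addition: build up to 7Q.
2Q: tangent at (15, 14): λ = (3·15² + 16)/(2·14) ≡ 1/5. 5⁻¹ ≡ 14 (mod 23) since 5·14 = 70 ≡ 1, so λ ≡ 1·14 ≡ 14.
  x = λ² - 15 - 15 = 196 - 30 ≡ 5; y = λ·(15 - 5) - 14 ≡ 11. → (5, 11)
3Q: (5, 11) + (15, 14). λ = (14 - 11)/(15 - 5) ≡ 3/10 mod 23. 10⁻¹ ≡ 7 (mod 23), so λ ≡ 21.
  x = λ² - 5 - 15 = 441 - 20 ≡ 7; y = λ·(5 - 7) - 11 ≡ 16. → (7, 16)
4Q: (7, 16) + (15, 14). λ = (14 - 16)/(15 - 7) ≡ 21/8 mod 23. 8⁻¹ ≡ 3 (mod 23), so λ ≡ 17.
  x = λ² - 7 - 15 = 289 - 22 ≡ 14; y = λ·(7 - 14) - 16 ≡ 3. → (14, 3)
5Q: (14, 3) + (15, 14). λ = (14 - 3)/(15 - 14) ≡ 11/1 mod 23. 1⁻¹ ≡ 1 (mod 23) since 1·1 = 1 ≡ 1, so λ ≡ 11.
  x = λ² - 14 - 15 = 121 - 29 ≡ 0; y = λ·(14 - 0) - 3 ≡ 13. → (0, 13)
6Q: (0, 13) + (15, 14). λ = (14 - 13)/(15 - 0) ≡ 1/15 mod 23. 15⁻¹ ≡ 20 (mod 23), so λ ≡ 20.
  x = λ² - 0 - 15 = 400 - 15 ≡ 17; y = λ·(0 - 17) - 13 ≡ 15. → (17, 15)
7Q: (17, 15) + (15, 14). λ = (14 - 15)/(15 - 17) ≡ 22/21 mod 23. 21⁻¹ ≡ 11 (mod 23), so λ ≡ 12.
  x = λ² - 17 - 15 = 144 - 32 ≡ 20; y = λ·(17 - 20) - 15 ≡ 18. → (20, 18)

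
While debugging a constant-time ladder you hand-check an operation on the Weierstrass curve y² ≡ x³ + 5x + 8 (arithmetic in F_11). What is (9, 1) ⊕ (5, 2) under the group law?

(9, 1) + (5, 2). λ = (2 - 1)/(5 - 9) ≡ 1/7 mod 11. 7⁻¹ ≡ 8 (mod 11), so λ ≡ 8.
  x = λ² - 9 - 5 = 64 - 14 ≡ 6; y = λ·(9 - 6) - 1 ≡ 1. → (6, 1)

(6, 1)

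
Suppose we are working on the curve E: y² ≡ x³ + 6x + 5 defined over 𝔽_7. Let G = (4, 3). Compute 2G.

(3, 6)

tangent at (4, 3): λ = (3·4² + 6)/(2·3) ≡ 5/6. 6⁻¹ ≡ 6 (mod 7), so λ ≡ 5·6 ≡ 2.
  x = λ² - 4 - 4 = 4 - 8 ≡ 3; y = λ·(4 - 3) - 3 ≡ 6. → (3, 6)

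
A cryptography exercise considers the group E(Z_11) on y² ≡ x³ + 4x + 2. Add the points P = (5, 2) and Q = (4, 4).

(6, 0)

(5, 2) + (4, 4). λ = (4 - 2)/(4 - 5) ≡ 2/10 mod 11. 10⁻¹ ≡ 10 (mod 11) since 10·10 = 100 ≡ 1, so λ ≡ 9.
  x = λ² - 5 - 4 = 81 - 9 ≡ 6; y = λ·(5 - 6) - 2 ≡ 0. → (6, 0)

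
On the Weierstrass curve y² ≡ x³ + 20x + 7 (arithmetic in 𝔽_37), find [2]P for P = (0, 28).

(9, 19)

tangent at (0, 28): λ = (3·0² + 20)/(2·28) ≡ 20/19. 19⁻¹ ≡ 2 (mod 37), so λ ≡ 20·2 ≡ 3.
  x = λ² - 0 - 0 = 9 - 0 ≡ 9; y = λ·(0 - 9) - 28 ≡ 19. → (9, 19)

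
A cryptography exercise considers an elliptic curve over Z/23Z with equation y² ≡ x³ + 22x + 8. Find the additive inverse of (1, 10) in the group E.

-(1, 10) = (1, -10 mod 23) = (1, 13).

(1, 13)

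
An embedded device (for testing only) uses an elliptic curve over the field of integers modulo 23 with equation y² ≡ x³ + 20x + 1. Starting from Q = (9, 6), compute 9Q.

(7, 1)

Double-and-add on 9 = (1001)₂. Start with Q = (9, 6) for the leading 1-bit.
double: tangent at (9, 6): λ = (3·9² + 20)/(2·6) ≡ 10/12. 12⁻¹ ≡ 2 (mod 23) since 12·2 = 24 ≡ 1, so λ ≡ 10·2 ≡ 20.
  x = λ² - 9 - 9 = 400 - 18 ≡ 14; y = λ·(9 - 14) - 6 ≡ 9. → (14, 9)
double: tangent at (14, 9): λ = (3·14² + 20)/(2·9) ≡ 10/18. 18⁻¹ ≡ 9 (mod 23) since 18·9 = 162 ≡ 1, so λ ≡ 10·9 ≡ 21.
  x = λ² - 14 - 14 = 441 - 28 ≡ 22; y = λ·(14 - 22) - 9 ≡ 7. → (22, 7)
double: tangent at (22, 7): λ = (3·22² + 20)/(2·7) ≡ 0/14. 14⁻¹ ≡ 5 (mod 23) since 14·5 = 70 ≡ 1, so λ ≡ 0·5 ≡ 0.
  x = λ² - 22 - 22 = 0 - 44 ≡ 2; y = λ·(22 - 2) - 7 ≡ 16. → (2, 16)
add Q: (2, 16) + (9, 6). λ = (6 - 16)/(9 - 2) ≡ 13/7 mod 23. 7⁻¹ ≡ 10 (mod 23), so λ ≡ 15.
  x = λ² - 2 - 9 = 225 - 11 ≡ 7; y = λ·(2 - 7) - 16 ≡ 1. → (7, 1)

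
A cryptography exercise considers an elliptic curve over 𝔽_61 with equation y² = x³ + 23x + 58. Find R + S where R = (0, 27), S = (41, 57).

(7, 14)

(0, 27) + (41, 57). λ = (57 - 27)/(41 - 0) ≡ 30/41 mod 61. 41⁻¹ ≡ 3 (mod 61) since 41·3 = 123 ≡ 1, so λ ≡ 29.
  x = λ² - 0 - 41 = 841 - 41 ≡ 7; y = λ·(0 - 7) - 27 ≡ 14. → (7, 14)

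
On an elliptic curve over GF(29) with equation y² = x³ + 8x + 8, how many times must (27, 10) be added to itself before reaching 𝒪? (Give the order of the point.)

2P: tangent at (27, 10): λ = (3·27² + 8)/(2·10) ≡ 20/20. 20⁻¹ ≡ 16 (mod 29), so λ ≡ 20·16 ≡ 1.
  x = λ² - 27 - 27 = 1 - 54 ≡ 5; y = λ·(27 - 5) - 10 ≡ 12. → (5, 12)
3P: (5, 12) + (27, 10). λ = (10 - 12)/(27 - 5) ≡ 27/22 mod 29. 22⁻¹ ≡ 4 (mod 29) since 22·4 = 88 ≡ 1, so λ ≡ 21.
  x = λ² - 5 - 27 = 441 - 32 ≡ 3; y = λ·(5 - 3) - 12 ≡ 1. → (3, 1)
4P: (3, 1) + (27, 10). λ = (10 - 1)/(27 - 3) ≡ 9/24 mod 29. 24⁻¹ ≡ 23 (mod 29) since 24·23 = 552 ≡ 1, so λ ≡ 4.
  x = λ² - 3 - 27 = 16 - 30 ≡ 15; y = λ·(3 - 15) - 1 ≡ 9. → (15, 9)
5P: (15, 9) + (27, 10). λ = (10 - 9)/(27 - 15) ≡ 1/12 mod 29. 12⁻¹ ≡ 17 (mod 29) since 12·17 = 204 ≡ 1, so λ ≡ 17.
  x = λ² - 15 - 27 = 289 - 42 ≡ 15; y = λ·(15 - 15) - 9 ≡ 20. → (15, 20)
6P: (15, 20) + (27, 10). λ = (10 - 20)/(27 - 15) ≡ 19/12 mod 29. 12⁻¹ ≡ 17 (mod 29), so λ ≡ 4.
  x = λ² - 15 - 27 = 16 - 42 ≡ 3; y = λ·(15 - 3) - 20 ≡ 28. → (3, 28)
7P: (3, 28) + (27, 10). λ = (10 - 28)/(27 - 3) ≡ 11/24 mod 29. 24⁻¹ ≡ 23 (mod 29), so λ ≡ 21.
  x = λ² - 3 - 27 = 441 - 30 ≡ 5; y = λ·(3 - 5) - 28 ≡ 17. → (5, 17)
8P: (5, 17) + (27, 10). λ = (10 - 17)/(27 - 5) ≡ 22/22 mod 29. 22⁻¹ ≡ 4 (mod 29) since 22·4 = 88 ≡ 1, so λ ≡ 1.
  x = λ² - 5 - 27 = 1 - 32 ≡ 27; y = λ·(5 - 27) - 17 ≡ 19. → (27, 19)
9P: (27, 19) + (27, 10): same x and y₁ ≡ -y₂, so the sum is 𝒪.
9P = 𝒪, so the order is 9.

9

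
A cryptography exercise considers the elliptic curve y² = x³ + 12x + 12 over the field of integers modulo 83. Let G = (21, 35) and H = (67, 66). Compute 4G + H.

First 4G:
Repeated addition: build up to 4G.
2G: tangent at (21, 35): λ = (3·21² + 12)/(2·35) ≡ 7/70. 70⁻¹ ≡ 51 (mod 83), so λ ≡ 7·51 ≡ 25.
  x = λ² - 21 - 21 = 625 - 42 ≡ 2; y = λ·(21 - 2) - 35 ≡ 25. → (2, 25)
3G: (2, 25) + (21, 35). λ = (35 - 25)/(21 - 2) ≡ 10/19 mod 83. 19⁻¹ ≡ 35 (mod 83) since 19·35 = 665 ≡ 1, so λ ≡ 18.
  x = λ² - 2 - 21 = 324 - 23 ≡ 52; y = λ·(2 - 52) - 25 ≡ 71. → (52, 71)
4G: (52, 71) + (21, 35). λ = (35 - 71)/(21 - 52) ≡ 47/52 mod 83. 52⁻¹ ≡ 8 (mod 83), so λ ≡ 44.
  x = λ² - 52 - 21 = 1936 - 73 ≡ 37; y = λ·(52 - 37) - 71 ≡ 8. → (37, 8)
4G = (37, 8).
Finally 4G + H:
(37, 8) + (67, 66). λ = (66 - 8)/(67 - 37) ≡ 58/30 mod 83. 30⁻¹ ≡ 36 (mod 83) since 30·36 = 1080 ≡ 1, so λ ≡ 13.
  x = λ² - 37 - 67 = 169 - 104 ≡ 65; y = λ·(37 - 65) - 8 ≡ 43. → (65, 43)

(65, 43)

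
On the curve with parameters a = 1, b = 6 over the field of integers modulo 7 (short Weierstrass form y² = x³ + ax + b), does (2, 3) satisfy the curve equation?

y² = 3² ≡ 2; x³ + 1x + 6 = 16 ≡ 2 (mod 7). 2 = 2.

yes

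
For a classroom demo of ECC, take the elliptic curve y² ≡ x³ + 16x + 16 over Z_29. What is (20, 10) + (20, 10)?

tangent at (20, 10): λ = (3·20² + 16)/(2·10) ≡ 27/20. 20⁻¹ ≡ 16 (mod 29), so λ ≡ 27·16 ≡ 26.
  x = λ² - 20 - 20 = 676 - 40 ≡ 27; y = λ·(20 - 27) - 10 ≡ 11. → (27, 11)

(27, 11)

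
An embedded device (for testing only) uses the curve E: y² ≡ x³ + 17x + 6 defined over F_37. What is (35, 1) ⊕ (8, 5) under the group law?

(35, 1) + (8, 5). λ = (5 - 1)/(8 - 35) ≡ 4/10 mod 37. 10⁻¹ ≡ 26 (mod 37), so λ ≡ 30.
  x = λ² - 35 - 8 = 900 - 43 ≡ 6; y = λ·(35 - 6) - 1 ≡ 18. → (6, 18)

(6, 18)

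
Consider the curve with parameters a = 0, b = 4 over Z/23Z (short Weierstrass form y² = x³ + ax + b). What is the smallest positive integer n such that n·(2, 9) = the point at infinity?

8

2P: tangent at (2, 9): λ = (3·2² + 0)/(2·9) ≡ 12/18. 18⁻¹ ≡ 9 (mod 23) since 18·9 = 162 ≡ 1, so λ ≡ 12·9 ≡ 16.
  x = λ² - 2 - 2 = 256 - 4 ≡ 22; y = λ·(2 - 22) - 9 ≡ 16. → (22, 16)
3P: (22, 16) + (2, 9). λ = (9 - 16)/(2 - 22) ≡ 16/3 mod 23. 3⁻¹ ≡ 8 (mod 23) since 3·8 = 24 ≡ 1, so λ ≡ 13.
  x = λ² - 22 - 2 = 169 - 24 ≡ 7; y = λ·(22 - 7) - 16 ≡ 18. → (7, 18)
4P: (7, 18) + (2, 9). λ = (9 - 18)/(2 - 7) ≡ 14/18 mod 23. 18⁻¹ ≡ 9 (mod 23), so λ ≡ 11.
  x = λ² - 7 - 2 = 121 - 9 ≡ 20; y = λ·(7 - 20) - 18 ≡ 0. → (20, 0)
5P: (20, 0) + (2, 9). λ = (9 - 0)/(2 - 20) ≡ 9/5 mod 23. 5⁻¹ ≡ 14 (mod 23), so λ ≡ 11.
  x = λ² - 20 - 2 = 121 - 22 ≡ 7; y = λ·(20 - 7) - 0 ≡ 5. → (7, 5)
6P: (7, 5) + (2, 9). λ = (9 - 5)/(2 - 7) ≡ 4/18 mod 23. 18⁻¹ ≡ 9 (mod 23), so λ ≡ 13.
  x = λ² - 7 - 2 = 169 - 9 ≡ 22; y = λ·(7 - 22) - 5 ≡ 7. → (22, 7)
7P: (22, 7) + (2, 9). λ = (9 - 7)/(2 - 22) ≡ 2/3 mod 23. 3⁻¹ ≡ 8 (mod 23) since 3·8 = 24 ≡ 1, so λ ≡ 16.
  x = λ² - 22 - 2 = 256 - 24 ≡ 2; y = λ·(22 - 2) - 7 ≡ 14. → (2, 14)
8P: (2, 14) + (2, 9): same x and y₁ ≡ -y₂, so the sum is the point at infinity.
8P = the point at infinity, so the order is 8.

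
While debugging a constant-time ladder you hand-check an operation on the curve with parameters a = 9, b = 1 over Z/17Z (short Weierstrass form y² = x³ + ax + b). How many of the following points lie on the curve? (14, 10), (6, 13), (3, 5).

2

(14, 10): 10² ≡ 15, rhs ≡ 15 → on.
(6, 13): 13² ≡ 16, rhs ≡ 16 → on.
(3, 5): 5² ≡ 8, rhs ≡ 4 → off.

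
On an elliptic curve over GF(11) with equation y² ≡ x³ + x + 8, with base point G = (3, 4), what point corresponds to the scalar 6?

O

Double-and-add on 6 = (110)₂. Start with G = (3, 4) for the leading 1-bit.
double: tangent at (3, 4): λ = (3·3² + 1)/(2·4) ≡ 6/8. 8⁻¹ ≡ 7 (mod 11) since 8·7 = 56 ≡ 1, so λ ≡ 6·7 ≡ 9.
  x = λ² - 3 - 3 = 81 - 6 ≡ 9; y = λ·(3 - 9) - 4 ≡ 8. → (9, 8)
add G: (9, 8) + (3, 4). λ = (4 - 8)/(3 - 9) ≡ 7/5 mod 11. 5⁻¹ ≡ 9 (mod 11), so λ ≡ 8.
  x = λ² - 9 - 3 = 64 - 12 ≡ 8; y = λ·(9 - 8) - 8 ≡ 0. → (8, 0)
double: (8, 0) + (8, 0): same x and y₁ ≡ -y₂, so the sum is the point at infinity.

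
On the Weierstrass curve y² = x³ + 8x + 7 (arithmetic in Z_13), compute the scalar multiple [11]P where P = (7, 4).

O

Repeated addition: build up to 11P.
2P: tangent at (7, 4): λ = (3·7² + 8)/(2·4) ≡ 12/8. 8⁻¹ ≡ 5 (mod 13), so λ ≡ 12·5 ≡ 8.
  x = λ² - 7 - 7 = 64 - 14 ≡ 11; y = λ·(7 - 11) - 4 ≡ 3. → (11, 3)
3P: (11, 3) + (7, 4). λ = (4 - 3)/(7 - 11) ≡ 1/9 mod 13. 9⁻¹ ≡ 3 (mod 13), so λ ≡ 3.
  x = λ² - 11 - 7 = 9 - 18 ≡ 4; y = λ·(11 - 4) - 3 ≡ 5. → (4, 5)
4P: (4, 5) + (7, 4). λ = (4 - 5)/(7 - 4) ≡ 12/3 mod 13. 3⁻¹ ≡ 9 (mod 13), so λ ≡ 4.
  x = λ² - 4 - 7 = 16 - 11 ≡ 5; y = λ·(4 - 5) - 5 ≡ 4. → (5, 4)
5P: (5, 4) + (7, 4). λ = (4 - 4)/(7 - 5) ≡ 0/2 mod 13. 2⁻¹ ≡ 7 (mod 13), so λ ≡ 0.
  x = λ² - 5 - 7 = 0 - 12 ≡ 1; y = λ·(5 - 1) - 4 ≡ 9. → (1, 9)
6P: (1, 9) + (7, 4). λ = (4 - 9)/(7 - 1) ≡ 8/6 mod 13. 6⁻¹ ≡ 11 (mod 13) since 6·11 = 66 ≡ 1, so λ ≡ 10.
  x = λ² - 1 - 7 = 100 - 8 ≡ 1; y = λ·(1 - 1) - 9 ≡ 4. → (1, 4)
7P: (1, 4) + (7, 4). λ = (4 - 4)/(7 - 1) ≡ 0/6 mod 13. 6⁻¹ ≡ 11 (mod 13) since 6·11 = 66 ≡ 1, so λ ≡ 0.
  x = λ² - 1 - 7 = 0 - 8 ≡ 5; y = λ·(1 - 5) - 4 ≡ 9. → (5, 9)
8P: (5, 9) + (7, 4). λ = (4 - 9)/(7 - 5) ≡ 8/2 mod 13. 2⁻¹ ≡ 7 (mod 13) since 2·7 = 14 ≡ 1, so λ ≡ 4.
  x = λ² - 5 - 7 = 16 - 12 ≡ 4; y = λ·(5 - 4) - 9 ≡ 8. → (4, 8)
9P: (4, 8) + (7, 4). λ = (4 - 8)/(7 - 4) ≡ 9/3 mod 13. 3⁻¹ ≡ 9 (mod 13), so λ ≡ 3.
  x = λ² - 4 - 7 = 9 - 11 ≡ 11; y = λ·(4 - 11) - 8 ≡ 10. → (11, 10)
10P: (11, 10) + (7, 4). λ = (4 - 10)/(7 - 11) ≡ 7/9 mod 13. 9⁻¹ ≡ 3 (mod 13), so λ ≡ 8.
  x = λ² - 11 - 7 = 64 - 18 ≡ 7; y = λ·(11 - 7) - 10 ≡ 9. → (7, 9)
11P: (7, 9) + (7, 4): same x and y₁ ≡ -y₂, so the sum is 𝒪.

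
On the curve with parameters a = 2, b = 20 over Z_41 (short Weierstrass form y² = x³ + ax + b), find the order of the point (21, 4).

5

2P: tangent at (21, 4): λ = (3·21² + 2)/(2·4) ≡ 13/8. 8⁻¹ ≡ 36 (mod 41) since 8·36 = 288 ≡ 1, so λ ≡ 13·36 ≡ 17.
  x = λ² - 21 - 21 = 289 - 42 ≡ 1; y = λ·(21 - 1) - 4 ≡ 8. → (1, 8)
3P: (1, 8) + (21, 4). λ = (4 - 8)/(21 - 1) ≡ 37/20 mod 41. 20⁻¹ ≡ 39 (mod 41) since 20·39 = 780 ≡ 1, so λ ≡ 8.
  x = λ² - 1 - 21 = 64 - 22 ≡ 1; y = λ·(1 - 1) - 8 ≡ 33. → (1, 33)
4P: (1, 33) + (21, 4). λ = (4 - 33)/(21 - 1) ≡ 12/20 mod 41. 20⁻¹ ≡ 39 (mod 41) since 20·39 = 780 ≡ 1, so λ ≡ 17.
  x = λ² - 1 - 21 = 289 - 22 ≡ 21; y = λ·(1 - 21) - 33 ≡ 37. → (21, 37)
5P: (21, 37) + (21, 4): same x and y₁ ≡ -y₂, so the sum is 𝒪.
5P = 𝒪, so the order is 5.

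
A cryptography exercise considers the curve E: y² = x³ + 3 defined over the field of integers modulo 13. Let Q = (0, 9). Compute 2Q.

(0, 4)

tangent at (0, 9): λ = (3·0² + 0)/(2·9) ≡ 0/5. 5⁻¹ ≡ 8 (mod 13), so λ ≡ 0·8 ≡ 0.
  x = λ² - 0 - 0 = 0 - 0 ≡ 0; y = λ·(0 - 0) - 9 ≡ 4. → (0, 4)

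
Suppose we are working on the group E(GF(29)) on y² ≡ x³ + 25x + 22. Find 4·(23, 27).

(0, 14)

Write G = (23, 27).
Repeated addition: build up to 4G.
2G: tangent at (23, 27): λ = (3·23² + 25)/(2·27) ≡ 17/25. 25⁻¹ ≡ 7 (mod 29) since 25·7 = 175 ≡ 1, so λ ≡ 17·7 ≡ 3.
  x = λ² - 23 - 23 = 9 - 46 ≡ 21; y = λ·(23 - 21) - 27 ≡ 8. → (21, 8)
3G: (21, 8) + (23, 27). λ = (27 - 8)/(23 - 21) ≡ 19/2 mod 29. 2⁻¹ ≡ 15 (mod 29), so λ ≡ 24.
  x = λ² - 21 - 23 = 576 - 44 ≡ 10; y = λ·(21 - 10) - 8 ≡ 24. → (10, 24)
4G: (10, 24) + (23, 27). λ = (27 - 24)/(23 - 10) ≡ 3/13 mod 29. 13⁻¹ ≡ 9 (mod 29), so λ ≡ 27.
  x = λ² - 10 - 23 = 729 - 33 ≡ 0; y = λ·(10 - 0) - 24 ≡ 14. → (0, 14)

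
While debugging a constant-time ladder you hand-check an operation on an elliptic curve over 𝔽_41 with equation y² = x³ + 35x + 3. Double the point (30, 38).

tangent at (30, 38): λ = (3·30² + 35)/(2·38) ≡ 29/35. 35⁻¹ ≡ 34 (mod 41), so λ ≡ 29·34 ≡ 2.
  x = λ² - 30 - 30 = 4 - 60 ≡ 26; y = λ·(30 - 26) - 38 ≡ 11. → (26, 11)

(26, 11)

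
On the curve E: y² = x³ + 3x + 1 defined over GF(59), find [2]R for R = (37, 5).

(48, 17)

tangent at (37, 5): λ = (3·37² + 3)/(2·5) ≡ 39/10. 10⁻¹ ≡ 6 (mod 59) since 10·6 = 60 ≡ 1, so λ ≡ 39·6 ≡ 57.
  x = λ² - 37 - 37 = 3249 - 74 ≡ 48; y = λ·(37 - 48) - 5 ≡ 17. → (48, 17)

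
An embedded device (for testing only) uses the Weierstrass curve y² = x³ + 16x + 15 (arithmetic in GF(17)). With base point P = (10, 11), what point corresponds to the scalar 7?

Double-and-add on 7 = (111)₂. Start with P = (10, 11) for the leading 1-bit.
double: tangent at (10, 11): λ = (3·10² + 16)/(2·11) ≡ 10/5. 5⁻¹ ≡ 7 (mod 17), so λ ≡ 10·7 ≡ 2.
  x = λ² - 10 - 10 = 4 - 20 ≡ 1; y = λ·(10 - 1) - 11 ≡ 7. → (1, 7)
add P: (1, 7) + (10, 11). λ = (11 - 7)/(10 - 1) ≡ 4/9 mod 17. 9⁻¹ ≡ 2 (mod 17), so λ ≡ 8.
  x = λ² - 1 - 10 = 64 - 11 ≡ 2; y = λ·(1 - 2) - 7 ≡ 2. → (2, 2)
double: tangent at (2, 2): λ = (3·2² + 16)/(2·2) ≡ 11/4. 4⁻¹ ≡ 13 (mod 17), so λ ≡ 11·13 ≡ 7.
  x = λ² - 2 - 2 = 49 - 4 ≡ 11; y = λ·(2 - 11) - 2 ≡ 3. → (11, 3)
add P: (11, 3) + (10, 11). λ = (11 - 3)/(10 - 11) ≡ 8/16 mod 17. 16⁻¹ ≡ 16 (mod 17), so λ ≡ 9.
  x = λ² - 11 - 10 = 81 - 21 ≡ 9; y = λ·(11 - 9) - 3 ≡ 15. → (9, 15)

(9, 15)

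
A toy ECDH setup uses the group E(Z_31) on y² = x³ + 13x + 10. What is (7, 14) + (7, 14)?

tangent at (7, 14): λ = (3·7² + 13)/(2·14) ≡ 5/28. 28⁻¹ ≡ 10 (mod 31) since 28·10 = 280 ≡ 1, so λ ≡ 5·10 ≡ 19.
  x = λ² - 7 - 7 = 361 - 14 ≡ 6; y = λ·(7 - 6) - 14 ≡ 5. → (6, 5)

(6, 5)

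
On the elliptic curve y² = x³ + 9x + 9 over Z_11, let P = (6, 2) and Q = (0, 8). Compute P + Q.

(6, 9)

(6, 2) + (0, 8). λ = (8 - 2)/(0 - 6) ≡ 6/5 mod 11. 5⁻¹ ≡ 9 (mod 11), so λ ≡ 10.
  x = λ² - 6 - 0 = 100 - 6 ≡ 6; y = λ·(6 - 6) - 2 ≡ 9. → (6, 9)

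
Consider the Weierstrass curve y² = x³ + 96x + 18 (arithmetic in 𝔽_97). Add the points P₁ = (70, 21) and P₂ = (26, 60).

(70, 21) + (26, 60). λ = (60 - 21)/(26 - 70) ≡ 39/53 mod 97. 53⁻¹ ≡ 11 (mod 97), so λ ≡ 41.
  x = λ² - 70 - 26 = 1681 - 96 ≡ 33; y = λ·(70 - 33) - 21 ≡ 41. → (33, 41)

(33, 41)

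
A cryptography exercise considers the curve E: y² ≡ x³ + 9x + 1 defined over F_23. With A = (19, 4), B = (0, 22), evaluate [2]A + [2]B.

(4, 20)

First 2A:
Repeated addition: build up to 2A.
2A: tangent at (19, 4): λ = (3·19² + 9)/(2·4) ≡ 11/8. 8⁻¹ ≡ 3 (mod 23), so λ ≡ 11·3 ≡ 10.
  x = λ² - 19 - 19 = 100 - 38 ≡ 16; y = λ·(19 - 16) - 4 ≡ 3. → (16, 3)
2A = (16, 3).
Next 2B:
Repeated addition: build up to 2B.
2B: tangent at (0, 22): λ = (3·0² + 9)/(2·22) ≡ 9/21. 21⁻¹ ≡ 11 (mod 23), so λ ≡ 9·11 ≡ 7.
  x = λ² - 0 - 0 = 49 - 0 ≡ 3; y = λ·(0 - 3) - 22 ≡ 3. → (3, 3)
2B = (3, 3).
Finally 2A + 2B:
(16, 3) + (3, 3). λ = (3 - 3)/(3 - 16) ≡ 0/10 mod 23. 10⁻¹ ≡ 7 (mod 23) since 10·7 = 70 ≡ 1, so λ ≡ 0.
  x = λ² - 16 - 3 = 0 - 19 ≡ 4; y = λ·(16 - 4) - 3 ≡ 20. → (4, 20)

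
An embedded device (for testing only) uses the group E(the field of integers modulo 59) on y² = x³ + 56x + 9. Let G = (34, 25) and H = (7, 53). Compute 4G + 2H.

(29, 48)

First 4G:
Repeated addition: build up to 4G.
2G: tangent at (34, 25): λ = (3·34² + 56)/(2·25) ≡ 43/50. 50⁻¹ ≡ 13 (mod 59), so λ ≡ 43·13 ≡ 28.
  x = λ² - 34 - 34 = 784 - 68 ≡ 8; y = λ·(34 - 8) - 25 ≡ 54. → (8, 54)
3G: (8, 54) + (34, 25). λ = (25 - 54)/(34 - 8) ≡ 30/26 mod 59. 26⁻¹ ≡ 25 (mod 59), so λ ≡ 42.
  x = λ² - 8 - 34 = 1764 - 42 ≡ 11; y = λ·(8 - 11) - 54 ≡ 56. → (11, 56)
4G: (11, 56) + (34, 25). λ = (25 - 56)/(34 - 11) ≡ 28/23 mod 59. 23⁻¹ ≡ 18 (mod 59), so λ ≡ 32.
  x = λ² - 11 - 34 = 1024 - 45 ≡ 35; y = λ·(11 - 35) - 56 ≡ 2. → (35, 2)
4G = (35, 2).
Next 2H:
Repeated addition: build up to 2H.
2H: tangent at (7, 53): λ = (3·7² + 56)/(2·53) ≡ 26/47. 47⁻¹ ≡ 54 (mod 59) since 47·54 = 2538 ≡ 1, so λ ≡ 26·54 ≡ 47.
  x = λ² - 7 - 7 = 2209 - 14 ≡ 12; y = λ·(7 - 12) - 53 ≡ 7. → (12, 7)
2H = (12, 7).
Finally 4G + 2H:
(35, 2) + (12, 7). λ = (7 - 2)/(12 - 35) ≡ 5/36 mod 59. 36⁻¹ ≡ 41 (mod 59) since 36·41 = 1476 ≡ 1, so λ ≡ 28.
  x = λ² - 35 - 12 = 784 - 47 ≡ 29; y = λ·(35 - 29) - 2 ≡ 48. → (29, 48)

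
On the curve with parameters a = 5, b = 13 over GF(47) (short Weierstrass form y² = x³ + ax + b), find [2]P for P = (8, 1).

tangent at (8, 1): λ = (3·8² + 5)/(2·1) ≡ 9/2. 2⁻¹ ≡ 24 (mod 47), so λ ≡ 9·24 ≡ 28.
  x = λ² - 8 - 8 = 784 - 16 ≡ 16; y = λ·(8 - 16) - 1 ≡ 10. → (16, 10)

(16, 10)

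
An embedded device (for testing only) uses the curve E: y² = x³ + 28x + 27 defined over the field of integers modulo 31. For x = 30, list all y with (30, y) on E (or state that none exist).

none

x³ + 28x + 27 = 27867 ≡ 29 (mod 31).
29 is a non-residue mod 31; no y exists.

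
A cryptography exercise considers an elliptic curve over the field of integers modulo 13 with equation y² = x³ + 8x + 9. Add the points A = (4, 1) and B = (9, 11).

(4, 12)

(4, 1) + (9, 11). λ = (11 - 1)/(9 - 4) ≡ 10/5 mod 13. 5⁻¹ ≡ 8 (mod 13) since 5·8 = 40 ≡ 1, so λ ≡ 2.
  x = λ² - 4 - 9 = 4 - 13 ≡ 4; y = λ·(4 - 4) - 1 ≡ 12. → (4, 12)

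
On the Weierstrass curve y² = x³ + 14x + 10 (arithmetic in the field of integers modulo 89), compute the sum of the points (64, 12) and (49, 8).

(18, 24)

(64, 12) + (49, 8). λ = (8 - 12)/(49 - 64) ≡ 85/74 mod 89. 74⁻¹ ≡ 83 (mod 89), so λ ≡ 24.
  x = λ² - 64 - 49 = 576 - 113 ≡ 18; y = λ·(64 - 18) - 12 ≡ 24. → (18, 24)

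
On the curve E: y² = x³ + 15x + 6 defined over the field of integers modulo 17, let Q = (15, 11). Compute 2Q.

(8, 3)

tangent at (15, 11): λ = (3·15² + 15)/(2·11) ≡ 10/5. 5⁻¹ ≡ 7 (mod 17) since 5·7 = 35 ≡ 1, so λ ≡ 10·7 ≡ 2.
  x = λ² - 15 - 15 = 4 - 30 ≡ 8; y = λ·(15 - 8) - 11 ≡ 3. → (8, 3)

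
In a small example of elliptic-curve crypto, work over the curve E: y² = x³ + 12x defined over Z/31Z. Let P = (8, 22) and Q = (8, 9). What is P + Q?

O

The two points share x = 8 and their y-coordinates satisfy 22 + 9 ≡ 0 (mod 31), so they are inverses. Their sum is O.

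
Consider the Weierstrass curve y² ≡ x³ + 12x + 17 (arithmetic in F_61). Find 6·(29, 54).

Write P = (29, 54).
Repeated addition: build up to 6P.
2P: tangent at (29, 54): λ = (3·29² + 12)/(2·54) ≡ 34/47. 47⁻¹ ≡ 13 (mod 61) since 47·13 = 611 ≡ 1, so λ ≡ 34·13 ≡ 15.
  x = λ² - 29 - 29 = 225 - 58 ≡ 45; y = λ·(29 - 45) - 54 ≡ 11. → (45, 11)
3P: (45, 11) + (29, 54). λ = (54 - 11)/(29 - 45) ≡ 43/45 mod 61. 45⁻¹ ≡ 19 (mod 61) since 45·19 = 855 ≡ 1, so λ ≡ 24.
  x = λ² - 45 - 29 = 576 - 74 ≡ 14; y = λ·(45 - 14) - 11 ≡ 1. → (14, 1)
4P: (14, 1) + (29, 54). λ = (54 - 1)/(29 - 14) ≡ 53/15 mod 61. 15⁻¹ ≡ 57 (mod 61), so λ ≡ 32.
  x = λ² - 14 - 29 = 1024 - 43 ≡ 5; y = λ·(14 - 5) - 1 ≡ 43. → (5, 43)
5P: (5, 43) + (29, 54). λ = (54 - 43)/(29 - 5) ≡ 11/24 mod 61. 24⁻¹ ≡ 28 (mod 61) since 24·28 = 672 ≡ 1, so λ ≡ 3.
  x = λ² - 5 - 29 = 9 - 34 ≡ 36; y = λ·(5 - 36) - 43 ≡ 47. → (36, 47)
6P: (36, 47) + (29, 54). λ = (54 - 47)/(29 - 36) ≡ 7/54 mod 61. 54⁻¹ ≡ 26 (mod 61), so λ ≡ 60.
  x = λ² - 36 - 29 = 3600 - 65 ≡ 58; y = λ·(36 - 58) - 47 ≡ 36. → (58, 36)

(58, 36)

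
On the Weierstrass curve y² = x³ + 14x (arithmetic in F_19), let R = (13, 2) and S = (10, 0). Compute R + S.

(13, 2) + (10, 0). λ = (0 - 2)/(10 - 13) ≡ 17/16 mod 19. 16⁻¹ ≡ 6 (mod 19), so λ ≡ 7.
  x = λ² - 13 - 10 = 49 - 23 ≡ 7; y = λ·(13 - 7) - 2 ≡ 2. → (7, 2)

(7, 2)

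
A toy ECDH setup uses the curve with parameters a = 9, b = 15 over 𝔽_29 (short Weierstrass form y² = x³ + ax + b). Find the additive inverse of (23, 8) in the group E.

-(23, 8) = (23, -8 mod 29) = (23, 21).

(23, 21)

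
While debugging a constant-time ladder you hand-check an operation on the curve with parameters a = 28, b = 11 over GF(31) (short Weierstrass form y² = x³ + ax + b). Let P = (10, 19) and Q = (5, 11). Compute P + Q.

(26, 5)

(10, 19) + (5, 11). λ = (11 - 19)/(5 - 10) ≡ 23/26 mod 31. 26⁻¹ ≡ 6 (mod 31) since 26·6 = 156 ≡ 1, so λ ≡ 14.
  x = λ² - 10 - 5 = 196 - 15 ≡ 26; y = λ·(10 - 26) - 19 ≡ 5. → (26, 5)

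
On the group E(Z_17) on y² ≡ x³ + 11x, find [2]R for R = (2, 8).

tangent at (2, 8): λ = (3·2² + 11)/(2·8) ≡ 6/16. 16⁻¹ ≡ 16 (mod 17) since 16·16 = 256 ≡ 1, so λ ≡ 6·16 ≡ 11.
  x = λ² - 2 - 2 = 121 - 4 ≡ 15; y = λ·(2 - 15) - 8 ≡ 2. → (15, 2)

(15, 2)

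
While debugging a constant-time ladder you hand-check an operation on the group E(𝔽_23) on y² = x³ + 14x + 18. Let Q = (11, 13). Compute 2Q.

(10, 13)

tangent at (11, 13): λ = (3·11² + 14)/(2·13) ≡ 9/3. 3⁻¹ ≡ 8 (mod 23) since 3·8 = 24 ≡ 1, so λ ≡ 9·8 ≡ 3.
  x = λ² - 11 - 11 = 9 - 22 ≡ 10; y = λ·(11 - 10) - 13 ≡ 13. → (10, 13)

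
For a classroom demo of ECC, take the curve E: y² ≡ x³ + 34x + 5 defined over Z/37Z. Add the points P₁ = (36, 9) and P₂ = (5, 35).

(23, 35)

(36, 9) + (5, 35). λ = (35 - 9)/(5 - 36) ≡ 26/6 mod 37. 6⁻¹ ≡ 31 (mod 37), so λ ≡ 29.
  x = λ² - 36 - 5 = 841 - 41 ≡ 23; y = λ·(36 - 23) - 9 ≡ 35. → (23, 35)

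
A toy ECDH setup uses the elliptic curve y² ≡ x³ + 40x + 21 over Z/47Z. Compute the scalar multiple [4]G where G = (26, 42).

(13, 23)

Double-and-add on 4 = (100)₂. Start with G = (26, 42) for the leading 1-bit.
double: tangent at (26, 42): λ = (3·26² + 40)/(2·42) ≡ 0/37. 37⁻¹ ≡ 14 (mod 47) since 37·14 = 518 ≡ 1, so λ ≡ 0·14 ≡ 0.
  x = λ² - 26 - 26 = 0 - 52 ≡ 42; y = λ·(26 - 42) - 42 ≡ 5. → (42, 5)
double: tangent at (42, 5): λ = (3·42² + 40)/(2·5) ≡ 21/10. 10⁻¹ ≡ 33 (mod 47), so λ ≡ 21·33 ≡ 35.
  x = λ² - 42 - 42 = 1225 - 84 ≡ 13; y = λ·(42 - 13) - 5 ≡ 23. → (13, 23)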